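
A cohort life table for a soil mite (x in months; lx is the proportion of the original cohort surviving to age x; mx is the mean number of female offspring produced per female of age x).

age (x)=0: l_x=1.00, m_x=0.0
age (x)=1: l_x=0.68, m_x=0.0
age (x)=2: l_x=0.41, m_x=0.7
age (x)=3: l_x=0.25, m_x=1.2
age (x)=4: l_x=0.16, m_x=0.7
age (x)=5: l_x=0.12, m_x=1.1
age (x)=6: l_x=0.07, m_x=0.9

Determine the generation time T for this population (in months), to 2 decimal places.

lx·mx: 0, 0, 0.287, 0.3, 0.112, 0.132, 0.063 → R0 = 0.894
x·lx·mx: 0, 0, 0.574, 0.9, 0.448, 0.66, 0.378 → Σ = 2.96
T = 2.96 / 0.894 = 3.310962… → 3.31

3.31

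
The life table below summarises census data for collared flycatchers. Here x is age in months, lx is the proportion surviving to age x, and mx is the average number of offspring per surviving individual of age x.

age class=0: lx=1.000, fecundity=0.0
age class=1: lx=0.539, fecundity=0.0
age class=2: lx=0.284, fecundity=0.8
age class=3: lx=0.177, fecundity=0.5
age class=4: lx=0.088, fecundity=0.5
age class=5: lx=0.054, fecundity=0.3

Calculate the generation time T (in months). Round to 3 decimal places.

2.599

lx·mx: 0, 0, 0.2272, 0.0885, 0.044, 0.0162 → R0 = 0.3759
x·lx·mx: 0, 0, 0.4544, 0.2655, 0.176, 0.081 → Σ = 0.9769
T = 0.9769 / 0.3759 = 2.598829… → 2.599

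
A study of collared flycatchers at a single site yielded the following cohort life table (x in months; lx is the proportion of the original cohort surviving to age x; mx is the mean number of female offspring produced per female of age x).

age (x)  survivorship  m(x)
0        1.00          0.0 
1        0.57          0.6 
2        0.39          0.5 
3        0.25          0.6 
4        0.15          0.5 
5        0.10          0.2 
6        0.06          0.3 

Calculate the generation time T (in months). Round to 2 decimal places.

2.11

lx·mx: 0, 0.342, 0.195, 0.15, 0.075, 0.02, 0.018 → R0 = 0.8
x·lx·mx: 0, 0.342, 0.39, 0.45, 0.3, 0.1, 0.108 → Σ = 1.69
T = 1.69 / 0.8 = 2.1125 → 2.11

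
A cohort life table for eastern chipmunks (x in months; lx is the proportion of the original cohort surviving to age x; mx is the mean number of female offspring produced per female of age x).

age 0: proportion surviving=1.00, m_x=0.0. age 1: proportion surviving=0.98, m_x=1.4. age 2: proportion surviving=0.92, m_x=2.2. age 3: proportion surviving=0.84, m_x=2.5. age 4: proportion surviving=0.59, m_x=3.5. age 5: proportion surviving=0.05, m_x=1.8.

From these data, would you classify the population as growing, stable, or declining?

R0 = Σ lx·mx = 0 + 1.372 + 2.024 + 2.1 + 2.065 + 0.09 = 7.651
R0 > 1, so the population is growing.

growing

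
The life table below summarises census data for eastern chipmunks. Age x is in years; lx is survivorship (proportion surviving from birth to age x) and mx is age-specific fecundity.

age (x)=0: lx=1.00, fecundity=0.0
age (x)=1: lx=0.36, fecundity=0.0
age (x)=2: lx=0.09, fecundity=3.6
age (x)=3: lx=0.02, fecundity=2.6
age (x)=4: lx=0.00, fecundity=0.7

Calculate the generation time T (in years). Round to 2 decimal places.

2.14

lx·mx: 0, 0, 0.324, 0.052, 0 → R0 = 0.376
x·lx·mx: 0, 0, 0.648, 0.156, 0 → Σ = 0.804
T = 0.804 / 0.376 = 2.138298… → 2.14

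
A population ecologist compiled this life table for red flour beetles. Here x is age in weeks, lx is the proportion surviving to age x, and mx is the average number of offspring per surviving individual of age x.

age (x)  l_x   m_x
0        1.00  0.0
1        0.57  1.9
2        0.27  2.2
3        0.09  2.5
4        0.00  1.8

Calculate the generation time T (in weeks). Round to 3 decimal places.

1.549

lx·mx: 0, 1.083, 0.594, 0.225, 0 → R0 = 1.902
x·lx·mx: 0, 1.083, 1.188, 0.675, 0 → Σ = 2.946
T = 2.946 / 1.902 = 1.548896… → 1.549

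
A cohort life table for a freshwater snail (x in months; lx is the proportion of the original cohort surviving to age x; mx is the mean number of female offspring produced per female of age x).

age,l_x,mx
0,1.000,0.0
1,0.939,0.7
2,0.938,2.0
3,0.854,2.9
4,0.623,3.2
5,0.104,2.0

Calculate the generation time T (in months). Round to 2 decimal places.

lx·mx: 0, 0.6573, 1.876, 2.4766, 1.9936, 0.208 → R0 = 7.2115
x·lx·mx: 0, 0.6573, 3.752, 7.4298, 7.9744, 1.04 → Σ = 20.8535
T = 20.8535 / 7.2115 = 2.891701… → 2.89

2.89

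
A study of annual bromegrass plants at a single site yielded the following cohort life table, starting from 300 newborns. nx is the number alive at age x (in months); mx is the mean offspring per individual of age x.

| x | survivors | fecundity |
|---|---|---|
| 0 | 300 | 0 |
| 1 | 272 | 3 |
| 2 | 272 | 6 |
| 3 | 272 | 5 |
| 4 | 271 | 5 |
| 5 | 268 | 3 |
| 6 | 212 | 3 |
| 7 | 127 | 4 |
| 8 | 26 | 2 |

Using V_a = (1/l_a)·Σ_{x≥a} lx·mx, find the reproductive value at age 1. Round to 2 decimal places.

lx = nx/n0 = nx/300: 1, 0.90667…, 0.90667…, 0.90667…, 0.90333…, 0.89333…, 0.70667…, 0.42333…, 0.08667…
lx·mx for x ≥ 1: 2.72…, 5.44…, 4.533333…, 4.516667…, 2.68…, 2.12…, 1.693333…, 0.173333… → sum = 23.876667…
V_1 = 23.876667… / l_1 = 23.876667… / 0.906667… = 26.334559… → 26.33

26.33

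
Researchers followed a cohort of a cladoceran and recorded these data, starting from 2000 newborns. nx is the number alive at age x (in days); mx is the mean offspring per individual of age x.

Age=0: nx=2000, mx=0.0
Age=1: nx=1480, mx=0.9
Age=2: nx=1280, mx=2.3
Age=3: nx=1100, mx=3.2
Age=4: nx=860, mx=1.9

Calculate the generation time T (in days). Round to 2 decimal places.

2.58

lx = nx/n0 = nx/2000: 1, 0.74, 0.64, 0.55, 0.43
lx·mx: 0, 0.666, 1.472, 1.76, 0.817 → R0 = 4.715
x·lx·mx: 0, 0.666, 2.944, 5.28, 3.268 → Σ = 12.158
T = 12.158 / 4.715 = 2.578579… → 2.58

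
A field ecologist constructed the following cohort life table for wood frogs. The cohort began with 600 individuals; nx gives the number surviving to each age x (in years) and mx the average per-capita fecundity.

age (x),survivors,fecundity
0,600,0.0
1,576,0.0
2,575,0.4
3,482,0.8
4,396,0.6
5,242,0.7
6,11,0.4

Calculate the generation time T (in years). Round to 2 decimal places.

lx = nx/n0 = nx/600: 1, 0.96, 0.95833…, 0.80333…, 0.66, 0.40333…, 0.01833…
lx·mx: 0, 0, 0.383333…, 0.642667…, 0.396, 0.282333…, 0.007333… → R0 = 1.711667…
x·lx·mx: 0, 0, 0.766667…, 1.928…, 1.584, 1.411667…, 0.044… → Σ = 5.734333…
T = 5.734333… / 1.711667… = 3.350146… → 3.35

3.35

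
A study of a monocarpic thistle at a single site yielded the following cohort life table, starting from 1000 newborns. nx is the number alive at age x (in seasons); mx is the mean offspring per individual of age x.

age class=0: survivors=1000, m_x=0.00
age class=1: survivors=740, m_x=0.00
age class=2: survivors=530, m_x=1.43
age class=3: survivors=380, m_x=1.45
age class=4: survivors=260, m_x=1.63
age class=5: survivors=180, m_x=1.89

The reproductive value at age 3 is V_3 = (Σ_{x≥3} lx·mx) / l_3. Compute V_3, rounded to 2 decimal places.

3.46

lx = nx/n0 = nx/1000: 1, 0.74, 0.53, 0.38, 0.26, 0.18
lx·mx for x ≥ 3: 0.551, 0.4238, 0.3402 → sum = 1.315
V_3 = 1.315 / l_3 = 1.315 / 0.38 = 3.460526… → 3.46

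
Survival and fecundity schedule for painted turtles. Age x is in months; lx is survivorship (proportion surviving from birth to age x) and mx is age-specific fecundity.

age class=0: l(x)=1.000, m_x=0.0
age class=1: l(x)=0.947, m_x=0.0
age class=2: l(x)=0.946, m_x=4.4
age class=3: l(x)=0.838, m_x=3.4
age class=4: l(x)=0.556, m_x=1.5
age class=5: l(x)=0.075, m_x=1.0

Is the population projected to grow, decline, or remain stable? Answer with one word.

growing

R0 = Σ lx·mx = 0 + 0 + 4.1624 + 2.8492 + 0.834 + 0.075 = 7.9206
R0 > 1, so the population is growing.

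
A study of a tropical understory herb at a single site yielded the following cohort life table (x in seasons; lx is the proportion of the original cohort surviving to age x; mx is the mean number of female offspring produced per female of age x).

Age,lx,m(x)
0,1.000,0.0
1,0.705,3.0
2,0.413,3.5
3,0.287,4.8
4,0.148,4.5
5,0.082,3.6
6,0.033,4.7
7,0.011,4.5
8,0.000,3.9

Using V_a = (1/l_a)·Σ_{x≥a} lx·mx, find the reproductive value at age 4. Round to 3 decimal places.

7.877

lx·mx for x ≥ 4: 0.666, 0.2952, 0.1551, 0.0495, 0 → sum = 1.1658
V_4 = 1.1658 / l_4 = 1.1658 / 0.148 = 7.877027… → 7.877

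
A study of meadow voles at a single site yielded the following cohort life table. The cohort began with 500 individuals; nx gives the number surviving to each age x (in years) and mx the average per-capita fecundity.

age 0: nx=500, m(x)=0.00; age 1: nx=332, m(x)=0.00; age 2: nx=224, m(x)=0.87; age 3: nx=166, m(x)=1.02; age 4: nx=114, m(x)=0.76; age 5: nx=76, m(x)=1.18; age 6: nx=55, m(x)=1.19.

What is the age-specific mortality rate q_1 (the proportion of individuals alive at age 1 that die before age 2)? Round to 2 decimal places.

0.33

lx = nx/n0 = nx/500: 1, 0.664, 0.448, 0.332, 0.228, 0.152, 0.11
q_1 = (l_1 − l_2) / l_1 = (0.664 − 0.448) / 0.664
     = 0.216 / 0.664 = 0.325301… → 0.33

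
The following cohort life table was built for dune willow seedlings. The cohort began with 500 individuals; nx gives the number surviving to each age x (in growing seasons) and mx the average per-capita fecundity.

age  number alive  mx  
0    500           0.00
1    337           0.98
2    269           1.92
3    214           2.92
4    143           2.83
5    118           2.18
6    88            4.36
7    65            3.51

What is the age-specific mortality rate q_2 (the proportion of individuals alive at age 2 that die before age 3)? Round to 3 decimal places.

lx = nx/n0 = nx/500: 1, 0.674, 0.538, 0.428, 0.286, 0.236, 0.176, 0.13
q_2 = (l_2 − l_3) / l_2 = (0.538 − 0.428) / 0.538
     = 0.11 / 0.538 = 0.204461… → 0.204

0.204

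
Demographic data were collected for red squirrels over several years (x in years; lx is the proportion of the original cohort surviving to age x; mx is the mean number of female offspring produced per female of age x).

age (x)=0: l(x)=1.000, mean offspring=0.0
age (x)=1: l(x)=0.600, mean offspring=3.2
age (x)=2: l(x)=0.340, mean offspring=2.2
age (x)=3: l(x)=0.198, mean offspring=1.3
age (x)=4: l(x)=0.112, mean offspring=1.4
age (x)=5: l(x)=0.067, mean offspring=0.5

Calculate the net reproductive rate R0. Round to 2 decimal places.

3.12

lx·mx by age: 0, 1.92, 0.748, 0.2574, 0.1568, 0.0335
R0 = Σ lx·mx = 3.1157 → 3.12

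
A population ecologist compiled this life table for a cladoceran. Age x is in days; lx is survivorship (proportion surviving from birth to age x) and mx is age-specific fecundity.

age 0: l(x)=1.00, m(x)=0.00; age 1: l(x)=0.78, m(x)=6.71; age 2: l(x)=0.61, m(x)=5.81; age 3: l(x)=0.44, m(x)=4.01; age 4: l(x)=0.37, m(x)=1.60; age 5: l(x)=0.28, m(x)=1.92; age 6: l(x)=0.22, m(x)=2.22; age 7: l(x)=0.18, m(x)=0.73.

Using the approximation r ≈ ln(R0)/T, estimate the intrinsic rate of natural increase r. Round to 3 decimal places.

R0 = Σ lx·mx = 0 + 5.2338 + 3.5441 + 1.7644 + 0.592 + 0.5376 + 0.4884 + 0.1314 = 12.2917
Σ x·lx·mx = 26.5214; T = 26.5214/12.2917 = 2.15767…
r ≈ ln(R0)/T = ln(12.2917)/2.15767… = 1.16279… → 1.163

1.163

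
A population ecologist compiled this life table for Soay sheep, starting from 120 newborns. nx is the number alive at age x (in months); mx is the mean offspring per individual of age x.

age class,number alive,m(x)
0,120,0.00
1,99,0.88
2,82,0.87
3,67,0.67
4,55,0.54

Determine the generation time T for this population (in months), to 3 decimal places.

lx = nx/n0 = nx/120: 1, 0.825, 0.68333…, 0.55833…, 0.45833…
lx·mx: 0, 0.726, 0.5945…, 0.374083…, 0.2475… → R0 = 1.942083…
x·lx·mx: 0, 0.726, 1.189…, 1.12225…, 0.99… → Σ = 4.02725…
T = 4.02725… / 1.942083… = 2.073675… → 2.074

2.074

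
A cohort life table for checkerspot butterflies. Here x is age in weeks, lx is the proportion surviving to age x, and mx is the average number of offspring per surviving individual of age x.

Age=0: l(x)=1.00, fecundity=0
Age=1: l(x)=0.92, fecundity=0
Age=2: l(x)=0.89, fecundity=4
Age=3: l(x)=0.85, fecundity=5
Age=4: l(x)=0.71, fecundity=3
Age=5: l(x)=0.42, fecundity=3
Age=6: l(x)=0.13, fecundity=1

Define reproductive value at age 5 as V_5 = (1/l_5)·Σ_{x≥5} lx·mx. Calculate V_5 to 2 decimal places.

3.31

lx·mx for x ≥ 5: 1.26, 0.13 → sum = 1.39
V_5 = 1.39 / l_5 = 1.39 / 0.42 = 3.309524… → 3.31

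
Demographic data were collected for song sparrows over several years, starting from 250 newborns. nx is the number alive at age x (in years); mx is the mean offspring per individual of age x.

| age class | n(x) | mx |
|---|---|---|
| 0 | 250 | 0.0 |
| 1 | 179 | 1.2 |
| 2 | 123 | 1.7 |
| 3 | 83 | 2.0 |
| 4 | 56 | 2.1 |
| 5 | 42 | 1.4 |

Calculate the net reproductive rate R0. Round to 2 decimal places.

lx = nx/n0 = nx/250: 1, 0.716, 0.492, 0.332, 0.224, 0.168
lx·mx by age: 0, 0.8592, 0.8364, 0.664, 0.4704, 0.2352
R0 = Σ lx·mx = 3.0652 → 3.07

3.07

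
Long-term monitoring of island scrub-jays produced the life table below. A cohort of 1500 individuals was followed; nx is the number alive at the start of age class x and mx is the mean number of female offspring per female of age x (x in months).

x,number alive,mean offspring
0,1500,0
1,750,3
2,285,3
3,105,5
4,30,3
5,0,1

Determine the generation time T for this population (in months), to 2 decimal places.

1.58

lx = nx/n0 = nx/1500: 1, 0.5, 0.19, 0.07, 0.02, 0
lx·mx: 0, 1.5, 0.57, 0.35, 0.06, 0 → R0 = 2.48
x·lx·mx: 0, 1.5, 1.14, 1.05, 0.24, 0 → Σ = 3.93
T = 3.93 / 2.48 = 1.584677… → 1.58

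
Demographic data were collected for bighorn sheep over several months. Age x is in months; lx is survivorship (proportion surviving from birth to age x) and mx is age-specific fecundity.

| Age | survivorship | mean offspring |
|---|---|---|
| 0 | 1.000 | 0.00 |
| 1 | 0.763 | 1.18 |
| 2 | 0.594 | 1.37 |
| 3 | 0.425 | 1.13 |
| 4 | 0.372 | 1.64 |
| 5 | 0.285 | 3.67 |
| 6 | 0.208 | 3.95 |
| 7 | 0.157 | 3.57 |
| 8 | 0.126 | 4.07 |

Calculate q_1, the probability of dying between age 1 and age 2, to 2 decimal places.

0.22

q_1 = (l_1 − l_2) / l_1 = (0.763 − 0.594) / 0.763
     = 0.169 / 0.763 = 0.221494… → 0.22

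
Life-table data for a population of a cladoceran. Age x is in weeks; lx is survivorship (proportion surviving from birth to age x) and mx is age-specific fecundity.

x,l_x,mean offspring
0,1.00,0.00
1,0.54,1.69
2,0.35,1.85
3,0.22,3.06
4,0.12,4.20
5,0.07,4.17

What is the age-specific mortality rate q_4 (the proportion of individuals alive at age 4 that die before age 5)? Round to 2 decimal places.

0.42

q_4 = (l_4 − l_5) / l_4 = (0.12 − 0.07) / 0.12
     = 0.05 / 0.12 = 0.416667… → 0.42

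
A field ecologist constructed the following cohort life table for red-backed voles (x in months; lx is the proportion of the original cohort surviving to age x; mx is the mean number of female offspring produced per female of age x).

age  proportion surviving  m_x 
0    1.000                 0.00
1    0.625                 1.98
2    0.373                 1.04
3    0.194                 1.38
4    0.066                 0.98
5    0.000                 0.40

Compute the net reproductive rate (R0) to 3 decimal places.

1.958

lx·mx by age: 0, 1.2375, 0.38792, 0.26772, 0.06468, 0
R0 = Σ lx·mx = 1.95782 → 1.958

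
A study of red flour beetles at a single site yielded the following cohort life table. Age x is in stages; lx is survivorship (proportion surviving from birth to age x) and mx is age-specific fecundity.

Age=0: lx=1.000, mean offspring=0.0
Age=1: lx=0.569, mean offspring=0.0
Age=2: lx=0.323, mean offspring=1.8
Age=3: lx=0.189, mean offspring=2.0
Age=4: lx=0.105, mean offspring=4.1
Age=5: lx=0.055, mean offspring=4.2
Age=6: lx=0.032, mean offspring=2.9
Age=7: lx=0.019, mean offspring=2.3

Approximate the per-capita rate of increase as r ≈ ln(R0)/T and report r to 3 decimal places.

R0 = Σ lx·mx = 0 + 0 + 0.5814 + 0.378 + 0.4305 + 0.231 + 0.0928 + 0.0437 = 1.7574
Σ x·lx·mx = 6.0365; T = 6.0365/1.7574 = 3.4349…
r ≈ ln(R0)/T = ln(1.7574)/3.4349… = 0.16415… → 0.164

0.164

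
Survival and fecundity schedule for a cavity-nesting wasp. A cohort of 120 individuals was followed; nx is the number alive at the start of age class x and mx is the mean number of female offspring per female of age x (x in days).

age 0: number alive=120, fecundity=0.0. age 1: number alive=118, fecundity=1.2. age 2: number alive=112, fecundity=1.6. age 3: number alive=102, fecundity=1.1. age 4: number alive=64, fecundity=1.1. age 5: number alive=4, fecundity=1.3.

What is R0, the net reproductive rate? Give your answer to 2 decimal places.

lx = nx/n0 = nx/120: 1, 0.98333…, 0.93333…, 0.85, 0.53333…, 0.03333…
lx·mx by age: 0, 1.18…, 1.493333…, 0.935, 0.586667…, 0.043333…
R0 = Σ lx·mx = 4.238333… → 4.24

4.24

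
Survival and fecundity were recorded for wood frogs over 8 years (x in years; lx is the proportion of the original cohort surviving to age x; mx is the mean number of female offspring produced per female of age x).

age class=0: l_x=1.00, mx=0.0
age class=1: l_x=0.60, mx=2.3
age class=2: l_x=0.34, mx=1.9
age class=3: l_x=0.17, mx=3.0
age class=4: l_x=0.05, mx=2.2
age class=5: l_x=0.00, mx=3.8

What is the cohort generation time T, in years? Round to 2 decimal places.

1.75

lx·mx: 0, 1.38, 0.646, 0.51, 0.11, 0 → R0 = 2.646
x·lx·mx: 0, 1.38, 1.292, 1.53, 0.44, 0 → Σ = 4.642
T = 4.642 / 2.646 = 1.754346… → 1.75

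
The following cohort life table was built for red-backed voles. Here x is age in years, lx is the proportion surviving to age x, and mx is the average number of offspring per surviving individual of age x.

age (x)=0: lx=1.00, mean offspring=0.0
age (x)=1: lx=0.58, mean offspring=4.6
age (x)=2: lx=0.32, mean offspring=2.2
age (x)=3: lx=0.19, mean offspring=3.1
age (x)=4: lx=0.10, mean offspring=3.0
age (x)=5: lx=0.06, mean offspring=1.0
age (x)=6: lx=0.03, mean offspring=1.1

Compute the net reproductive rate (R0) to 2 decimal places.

4.35

lx·mx by age: 0, 2.668, 0.704, 0.589, 0.3, 0.06, 0.033
R0 = Σ lx·mx = 4.354 → 4.35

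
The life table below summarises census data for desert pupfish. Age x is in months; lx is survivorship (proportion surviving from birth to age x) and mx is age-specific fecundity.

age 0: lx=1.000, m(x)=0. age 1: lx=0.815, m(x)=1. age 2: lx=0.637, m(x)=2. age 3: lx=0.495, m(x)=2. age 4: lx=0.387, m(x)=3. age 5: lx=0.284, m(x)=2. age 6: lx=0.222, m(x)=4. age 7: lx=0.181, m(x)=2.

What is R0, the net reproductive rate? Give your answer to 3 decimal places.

6.058

lx·mx by age: 0, 0.815, 1.274, 0.99, 1.161, 0.568, 0.888, 0.362
R0 = Σ lx·mx = 6.058 → 6.058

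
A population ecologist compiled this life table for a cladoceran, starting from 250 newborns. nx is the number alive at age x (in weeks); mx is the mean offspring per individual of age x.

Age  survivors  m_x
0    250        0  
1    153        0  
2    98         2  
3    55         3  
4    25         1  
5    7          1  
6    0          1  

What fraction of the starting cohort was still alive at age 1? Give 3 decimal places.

l_1 = n_1/n_0 = 153/250 = 0.612 → 0.612

0.612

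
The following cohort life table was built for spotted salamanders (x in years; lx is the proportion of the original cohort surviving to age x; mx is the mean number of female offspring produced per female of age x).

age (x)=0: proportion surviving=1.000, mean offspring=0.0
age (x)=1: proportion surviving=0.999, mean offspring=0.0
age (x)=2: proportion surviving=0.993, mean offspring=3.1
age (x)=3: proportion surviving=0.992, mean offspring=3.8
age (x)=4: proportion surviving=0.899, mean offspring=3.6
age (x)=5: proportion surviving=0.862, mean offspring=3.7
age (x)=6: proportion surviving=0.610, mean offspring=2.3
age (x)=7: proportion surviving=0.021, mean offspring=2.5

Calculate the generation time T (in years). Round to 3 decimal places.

lx·mx: 0, 0, 3.0783, 3.7696, 3.2364, 3.1894, 1.403, 0.0525 → R0 = 14.7292
x·lx·mx: 0, 0, 6.1566, 11.3088, 12.9456, 15.947, 8.418, 0.3675 → Σ = 55.1435
T = 55.1435 / 14.7292 = 3.743822… → 3.744

3.744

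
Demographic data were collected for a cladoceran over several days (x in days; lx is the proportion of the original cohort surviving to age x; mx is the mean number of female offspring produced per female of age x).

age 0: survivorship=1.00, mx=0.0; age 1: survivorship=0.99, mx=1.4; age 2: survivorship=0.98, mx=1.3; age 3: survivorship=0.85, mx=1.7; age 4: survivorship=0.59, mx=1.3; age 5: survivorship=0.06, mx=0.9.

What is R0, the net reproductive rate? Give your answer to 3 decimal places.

4.926

lx·mx by age: 0, 1.386, 1.274, 1.445, 0.767, 0.054
R0 = Σ lx·mx = 4.926 → 4.926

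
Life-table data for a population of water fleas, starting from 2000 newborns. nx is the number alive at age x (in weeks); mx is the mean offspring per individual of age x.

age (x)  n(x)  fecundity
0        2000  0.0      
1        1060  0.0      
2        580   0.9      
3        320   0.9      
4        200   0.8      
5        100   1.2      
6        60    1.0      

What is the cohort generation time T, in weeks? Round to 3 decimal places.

3.050

lx = nx/n0 = nx/2000: 1, 0.53, 0.29, 0.16, 0.1, 0.05, 0.03
lx·mx: 0, 0, 0.261, 0.144, 0.08, 0.06, 0.03 → R0 = 0.575
x·lx·mx: 0, 0, 0.522, 0.432, 0.32, 0.3, 0.18 → Σ = 1.754
T = 1.754 / 0.575 = 3.050435… → 3.050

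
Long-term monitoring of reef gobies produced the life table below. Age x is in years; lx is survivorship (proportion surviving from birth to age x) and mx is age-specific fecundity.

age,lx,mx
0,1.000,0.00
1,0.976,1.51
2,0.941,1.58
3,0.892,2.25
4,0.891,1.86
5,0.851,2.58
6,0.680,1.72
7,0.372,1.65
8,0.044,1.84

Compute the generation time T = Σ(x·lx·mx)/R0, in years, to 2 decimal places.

lx·mx: 0, 1.47376, 1.48678, 2.007, 1.65726, 2.19558, 1.1696, 0.6138, 0.08096 → R0 = 10.68474
x·lx·mx: 0, 1.47376, 2.97356, 6.021, 6.62904, 10.9779, 7.0176, 4.2966, 0.64768 → Σ = 40.03714
T = 40.03714 / 10.68474 = 3.747133… → 3.75

3.75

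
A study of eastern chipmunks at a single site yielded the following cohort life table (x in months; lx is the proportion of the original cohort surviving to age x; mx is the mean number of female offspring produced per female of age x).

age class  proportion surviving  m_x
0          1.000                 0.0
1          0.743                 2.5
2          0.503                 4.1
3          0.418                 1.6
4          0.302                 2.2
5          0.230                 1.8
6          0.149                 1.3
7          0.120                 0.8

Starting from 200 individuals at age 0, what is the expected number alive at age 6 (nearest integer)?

30

Expected survivors = N0 · l_6 = 200 × 0.149 = 29.8 → 30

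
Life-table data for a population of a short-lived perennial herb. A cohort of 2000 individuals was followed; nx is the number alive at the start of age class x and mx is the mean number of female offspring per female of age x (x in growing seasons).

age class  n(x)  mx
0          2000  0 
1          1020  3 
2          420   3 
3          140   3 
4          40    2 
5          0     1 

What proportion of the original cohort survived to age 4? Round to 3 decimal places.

l_4 = n_4/n_0 = 40/2000 = 0.02 → 0.020

0.020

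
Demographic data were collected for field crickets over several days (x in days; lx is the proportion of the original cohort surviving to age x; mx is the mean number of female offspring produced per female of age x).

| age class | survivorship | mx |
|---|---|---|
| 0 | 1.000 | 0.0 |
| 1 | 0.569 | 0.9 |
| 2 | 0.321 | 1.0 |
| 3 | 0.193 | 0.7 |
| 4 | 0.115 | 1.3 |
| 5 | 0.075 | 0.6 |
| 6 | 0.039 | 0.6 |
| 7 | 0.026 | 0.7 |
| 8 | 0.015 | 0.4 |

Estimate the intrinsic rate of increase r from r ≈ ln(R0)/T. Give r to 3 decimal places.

0.086

R0 = Σ lx·mx = 0 + 0.5121 + 0.321 + 0.1351 + 0.1495 + 0.045 + 0.0234 + 0.0182 + 0.006 = 1.2103
Σ x·lx·mx = 2.6982; T = 2.6982/1.2103 = 2.22936…
r ≈ ln(R0)/T = ln(1.2103)/2.22936… = 0.08562… → 0.086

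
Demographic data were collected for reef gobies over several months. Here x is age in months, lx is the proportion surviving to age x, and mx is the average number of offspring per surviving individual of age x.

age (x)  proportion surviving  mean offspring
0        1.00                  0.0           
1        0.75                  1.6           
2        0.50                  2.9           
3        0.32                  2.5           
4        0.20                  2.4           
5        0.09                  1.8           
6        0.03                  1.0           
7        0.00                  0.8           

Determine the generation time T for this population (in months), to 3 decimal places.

2.283

lx·mx: 0, 1.2, 1.45, 0.8, 0.48, 0.162, 0.03, 0 → R0 = 4.122
x·lx·mx: 0, 1.2, 2.9, 2.4, 1.92, 0.81, 0.18, 0 → Σ = 9.41
T = 9.41 / 4.122 = 2.282872… → 2.283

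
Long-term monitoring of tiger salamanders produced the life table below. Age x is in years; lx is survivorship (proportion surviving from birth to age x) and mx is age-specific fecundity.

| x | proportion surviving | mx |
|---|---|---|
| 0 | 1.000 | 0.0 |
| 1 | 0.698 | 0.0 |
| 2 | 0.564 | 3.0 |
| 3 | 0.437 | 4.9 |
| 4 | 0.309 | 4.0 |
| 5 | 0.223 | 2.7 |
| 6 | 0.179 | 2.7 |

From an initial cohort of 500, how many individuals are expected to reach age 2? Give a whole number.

Expected survivors = N0 · l_2 = 500 × 0.564 = 282 → 282

282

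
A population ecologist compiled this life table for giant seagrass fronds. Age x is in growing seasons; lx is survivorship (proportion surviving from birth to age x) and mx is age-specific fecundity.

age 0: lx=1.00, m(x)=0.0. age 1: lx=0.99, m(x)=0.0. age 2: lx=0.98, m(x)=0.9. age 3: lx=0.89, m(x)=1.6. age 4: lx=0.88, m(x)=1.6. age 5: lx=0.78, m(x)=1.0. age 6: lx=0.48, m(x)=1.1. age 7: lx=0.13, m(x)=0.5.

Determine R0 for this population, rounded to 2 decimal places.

lx·mx by age: 0, 0, 0.882, 1.424, 1.408, 0.78, 0.528, 0.065
R0 = Σ lx·mx = 5.087 → 5.09

5.09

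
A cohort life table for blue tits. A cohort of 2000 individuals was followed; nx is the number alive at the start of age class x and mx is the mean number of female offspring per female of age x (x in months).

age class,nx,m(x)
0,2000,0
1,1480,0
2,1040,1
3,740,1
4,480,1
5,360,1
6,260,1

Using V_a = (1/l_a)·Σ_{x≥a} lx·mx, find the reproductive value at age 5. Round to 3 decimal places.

lx = nx/n0 = nx/2000: 1, 0.74, 0.52, 0.37, 0.24, 0.18, 0.13
lx·mx for x ≥ 5: 0.18, 0.13 → sum = 0.31
V_5 = 0.31 / l_5 = 0.31 / 0.18 = 1.722222… → 1.722

1.722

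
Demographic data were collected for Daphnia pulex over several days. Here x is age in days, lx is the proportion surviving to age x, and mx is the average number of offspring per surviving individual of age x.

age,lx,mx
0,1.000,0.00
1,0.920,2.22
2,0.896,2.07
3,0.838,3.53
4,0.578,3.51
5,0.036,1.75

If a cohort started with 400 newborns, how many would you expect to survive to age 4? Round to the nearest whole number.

Expected survivors = N0 · l_4 = 400 × 0.578 = 231.2 → 231

231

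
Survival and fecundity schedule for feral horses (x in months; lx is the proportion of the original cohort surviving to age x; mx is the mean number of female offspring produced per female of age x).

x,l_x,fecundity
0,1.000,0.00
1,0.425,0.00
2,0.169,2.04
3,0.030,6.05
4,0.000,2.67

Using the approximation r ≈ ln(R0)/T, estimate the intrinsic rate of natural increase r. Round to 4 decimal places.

-0.2738

R0 = Σ lx·mx = 0 + 0 + 0.34476 + 0.1815 + 0 = 0.52626
Σ x·lx·mx = 1.23402; T = 1.23402/0.52626 = 2.34489…
r ≈ ln(R0)/T = ln(0.52626)/2.34489… = -0.27377… → -0.2738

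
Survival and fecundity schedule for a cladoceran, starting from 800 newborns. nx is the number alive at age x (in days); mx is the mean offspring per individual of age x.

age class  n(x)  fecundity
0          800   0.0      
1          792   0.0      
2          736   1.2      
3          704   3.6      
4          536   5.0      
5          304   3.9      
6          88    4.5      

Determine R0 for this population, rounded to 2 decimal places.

9.60

lx = nx/n0 = nx/800: 1, 0.99, 0.92, 0.88, 0.67, 0.38, 0.11
lx·mx by age: 0, 0, 1.104, 3.168, 3.35, 1.482, 0.495
R0 = Σ lx·mx = 9.599 → 9.60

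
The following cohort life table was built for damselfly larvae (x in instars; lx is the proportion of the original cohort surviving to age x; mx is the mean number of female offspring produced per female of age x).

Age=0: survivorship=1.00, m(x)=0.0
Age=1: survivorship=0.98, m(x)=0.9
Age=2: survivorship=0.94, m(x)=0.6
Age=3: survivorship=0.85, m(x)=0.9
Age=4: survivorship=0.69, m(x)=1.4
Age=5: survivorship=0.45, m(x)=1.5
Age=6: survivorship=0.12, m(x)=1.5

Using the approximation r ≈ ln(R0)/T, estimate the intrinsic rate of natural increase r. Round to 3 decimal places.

0.445

R0 = Σ lx·mx = 0 + 0.882 + 0.564 + 0.765 + 0.966 + 0.675 + 0.18 = 4.032
Σ x·lx·mx = 12.624; T = 12.624/4.032 = 3.13095…
r ≈ ln(R0)/T = ln(4.032)/3.13095… = 0.44532… → 0.445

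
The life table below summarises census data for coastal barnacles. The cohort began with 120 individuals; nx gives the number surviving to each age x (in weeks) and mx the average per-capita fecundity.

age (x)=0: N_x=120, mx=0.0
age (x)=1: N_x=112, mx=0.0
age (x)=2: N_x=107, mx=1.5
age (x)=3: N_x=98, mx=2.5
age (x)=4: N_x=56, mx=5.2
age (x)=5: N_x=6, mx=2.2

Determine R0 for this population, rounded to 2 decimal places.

5.92

lx = nx/n0 = nx/120: 1, 0.93333…, 0.89167…, 0.81667…, 0.46667…, 0.05
lx·mx by age: 0, 0, 1.3375…, 2.041667…, 2.426667…, 0.11
R0 = Σ lx·mx = 5.915833… → 5.92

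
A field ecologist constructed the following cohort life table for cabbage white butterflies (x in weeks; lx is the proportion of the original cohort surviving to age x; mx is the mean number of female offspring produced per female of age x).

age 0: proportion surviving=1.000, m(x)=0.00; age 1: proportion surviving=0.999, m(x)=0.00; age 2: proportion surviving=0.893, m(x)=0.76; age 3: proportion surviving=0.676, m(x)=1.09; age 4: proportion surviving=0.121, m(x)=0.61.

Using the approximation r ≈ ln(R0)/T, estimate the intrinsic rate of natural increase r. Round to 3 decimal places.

R0 = Σ lx·mx = 0 + 0 + 0.67868 + 0.73684 + 0.07381 = 1.48933
Σ x·lx·mx = 3.86312; T = 3.86312/1.48933 = 2.59386…
r ≈ ln(R0)/T = ln(1.48933)/2.59386… = 0.15356… → 0.154

0.154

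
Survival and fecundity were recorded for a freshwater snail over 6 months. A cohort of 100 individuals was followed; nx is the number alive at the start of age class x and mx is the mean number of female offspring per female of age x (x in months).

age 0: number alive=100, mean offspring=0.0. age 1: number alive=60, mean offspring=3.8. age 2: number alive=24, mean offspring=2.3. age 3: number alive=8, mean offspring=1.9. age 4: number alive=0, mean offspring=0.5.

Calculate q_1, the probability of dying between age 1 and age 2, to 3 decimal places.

0.600

lx = nx/n0 = nx/100: 1, 0.6, 0.24, 0.08, 0
q_1 = (l_1 − l_2) / l_1 = (0.6 − 0.24) / 0.6
     = 0.36 / 0.6 = 0.6 → 0.600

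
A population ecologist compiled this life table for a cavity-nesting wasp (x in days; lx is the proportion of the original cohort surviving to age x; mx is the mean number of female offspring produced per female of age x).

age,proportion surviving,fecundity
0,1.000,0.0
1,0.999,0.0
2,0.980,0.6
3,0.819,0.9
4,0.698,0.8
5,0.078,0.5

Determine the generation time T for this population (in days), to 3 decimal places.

3.025

lx·mx: 0, 0, 0.588, 0.7371, 0.5584, 0.039 → R0 = 1.9225
x·lx·mx: 0, 0, 1.176, 2.2113, 2.2336, 0.195 → Σ = 5.8159
T = 5.8159 / 1.9225 = 3.025176… → 3.025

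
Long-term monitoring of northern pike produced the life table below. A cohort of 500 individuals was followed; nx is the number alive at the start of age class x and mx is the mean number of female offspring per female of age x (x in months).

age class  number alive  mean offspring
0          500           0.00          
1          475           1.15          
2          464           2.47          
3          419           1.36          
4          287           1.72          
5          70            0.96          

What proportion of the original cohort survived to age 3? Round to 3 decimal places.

l_3 = n_3/n_0 = 419/500 = 0.838 → 0.838

0.838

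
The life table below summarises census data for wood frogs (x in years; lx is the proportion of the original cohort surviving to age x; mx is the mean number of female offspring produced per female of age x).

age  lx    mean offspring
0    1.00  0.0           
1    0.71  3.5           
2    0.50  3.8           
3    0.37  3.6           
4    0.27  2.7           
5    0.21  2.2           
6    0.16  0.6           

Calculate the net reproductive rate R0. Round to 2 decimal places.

lx·mx by age: 0, 2.485, 1.9, 1.332, 0.729, 0.462, 0.096
R0 = Σ lx·mx = 7.004 → 7.00

7.00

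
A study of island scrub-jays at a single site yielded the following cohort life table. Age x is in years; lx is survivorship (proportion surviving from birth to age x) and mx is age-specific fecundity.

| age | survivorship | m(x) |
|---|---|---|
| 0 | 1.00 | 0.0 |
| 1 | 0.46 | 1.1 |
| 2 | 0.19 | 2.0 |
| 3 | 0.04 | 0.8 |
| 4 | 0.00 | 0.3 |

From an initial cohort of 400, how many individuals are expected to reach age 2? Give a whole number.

76

Expected survivors = N0 · l_2 = 400 × 0.19 = 76 → 76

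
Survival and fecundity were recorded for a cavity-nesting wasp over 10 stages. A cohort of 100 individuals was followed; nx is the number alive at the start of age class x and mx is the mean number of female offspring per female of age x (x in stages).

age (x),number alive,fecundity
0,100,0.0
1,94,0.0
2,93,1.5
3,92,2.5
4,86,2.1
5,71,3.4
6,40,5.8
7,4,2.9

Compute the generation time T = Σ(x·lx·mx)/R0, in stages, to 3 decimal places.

4.223

lx = nx/n0 = nx/100: 1, 0.94, 0.93, 0.92, 0.86, 0.71, 0.4, 0.04
lx·mx: 0, 0, 1.395, 2.3, 1.806, 2.414, 2.32, 0.116 → R0 = 10.351
x·lx·mx: 0, 0, 2.79, 6.9, 7.224, 12.07, 13.92, 0.812 → Σ = 43.716
T = 43.716 / 10.351 = 4.22336… → 4.223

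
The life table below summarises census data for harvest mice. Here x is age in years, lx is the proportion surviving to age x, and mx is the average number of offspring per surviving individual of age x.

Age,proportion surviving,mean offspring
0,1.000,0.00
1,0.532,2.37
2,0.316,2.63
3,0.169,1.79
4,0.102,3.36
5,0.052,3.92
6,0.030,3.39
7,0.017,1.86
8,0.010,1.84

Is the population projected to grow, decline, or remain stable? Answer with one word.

growing

R0 = Σ lx·mx = 0 + 1.26084 + 0.83108 + 0.30251 + 0.34272 + 0.20384 + 0.1017 + 0.03162 + 0.0184 = 3.09271
R0 > 1, so the population is growing.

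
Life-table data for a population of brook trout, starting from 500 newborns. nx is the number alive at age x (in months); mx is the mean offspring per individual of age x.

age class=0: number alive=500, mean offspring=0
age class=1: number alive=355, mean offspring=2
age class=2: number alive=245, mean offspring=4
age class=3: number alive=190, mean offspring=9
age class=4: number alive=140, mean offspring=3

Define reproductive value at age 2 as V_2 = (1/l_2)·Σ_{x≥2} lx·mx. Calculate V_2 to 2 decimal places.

lx = nx/n0 = nx/500: 1, 0.71, 0.49, 0.38, 0.28
lx·mx for x ≥ 2: 1.96, 3.42, 0.84 → sum = 6.22
V_2 = 6.22 / l_2 = 6.22 / 0.49 = 12.693878… → 12.69

12.69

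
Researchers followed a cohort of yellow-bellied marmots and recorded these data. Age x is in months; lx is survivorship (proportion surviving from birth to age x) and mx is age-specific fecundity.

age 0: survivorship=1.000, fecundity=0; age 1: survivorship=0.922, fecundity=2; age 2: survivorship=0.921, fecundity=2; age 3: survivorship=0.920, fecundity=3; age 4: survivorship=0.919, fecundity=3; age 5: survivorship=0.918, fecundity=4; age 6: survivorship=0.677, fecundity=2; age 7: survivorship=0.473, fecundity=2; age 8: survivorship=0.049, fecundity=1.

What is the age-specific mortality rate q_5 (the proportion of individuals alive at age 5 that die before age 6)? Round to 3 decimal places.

q_5 = (l_5 − l_6) / l_5 = (0.918 − 0.677) / 0.918
     = 0.241 / 0.918 = 0.262527… → 0.263

0.263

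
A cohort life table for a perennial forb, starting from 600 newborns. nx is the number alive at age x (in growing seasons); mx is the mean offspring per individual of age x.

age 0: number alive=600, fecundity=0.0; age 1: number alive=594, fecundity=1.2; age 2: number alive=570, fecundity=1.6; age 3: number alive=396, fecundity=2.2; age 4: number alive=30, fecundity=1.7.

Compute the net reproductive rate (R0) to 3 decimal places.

lx = nx/n0 = nx/600: 1, 0.99, 0.95, 0.66, 0.05
lx·mx by age: 0, 1.188, 1.52, 1.452, 0.085
R0 = Σ lx·mx = 4.245 → 4.245

4.245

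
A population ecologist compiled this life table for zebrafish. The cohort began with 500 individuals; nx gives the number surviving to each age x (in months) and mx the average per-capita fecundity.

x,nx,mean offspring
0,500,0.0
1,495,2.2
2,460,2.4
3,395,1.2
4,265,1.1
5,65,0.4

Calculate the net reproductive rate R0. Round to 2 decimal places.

5.97

lx = nx/n0 = nx/500: 1, 0.99, 0.92, 0.79, 0.53, 0.13
lx·mx by age: 0, 2.178, 2.208, 0.948, 0.583, 0.052
R0 = Σ lx·mx = 5.969 → 5.97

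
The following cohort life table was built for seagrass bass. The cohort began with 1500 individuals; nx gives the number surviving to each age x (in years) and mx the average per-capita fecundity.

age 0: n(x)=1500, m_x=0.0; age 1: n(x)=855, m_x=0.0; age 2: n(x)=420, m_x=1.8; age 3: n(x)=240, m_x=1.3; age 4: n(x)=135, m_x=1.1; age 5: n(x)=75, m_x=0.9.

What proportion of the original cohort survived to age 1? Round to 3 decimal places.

0.570

l_1 = n_1/n_0 = 855/1500 = 0.57 → 0.570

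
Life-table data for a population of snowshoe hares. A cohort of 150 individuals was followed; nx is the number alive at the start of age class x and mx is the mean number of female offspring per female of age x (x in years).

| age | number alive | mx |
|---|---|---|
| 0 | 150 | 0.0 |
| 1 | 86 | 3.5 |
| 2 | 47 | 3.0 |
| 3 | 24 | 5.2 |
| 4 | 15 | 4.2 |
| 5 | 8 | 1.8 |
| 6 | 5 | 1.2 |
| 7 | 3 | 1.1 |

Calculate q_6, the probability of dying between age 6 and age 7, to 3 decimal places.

0.400

lx = nx/n0 = nx/150: 1, 0.57333…, 0.31333…, 0.16, 0.1, 0.05333…, 0.03333…, 0.02
q_6 = (l_6 − l_7) / l_6 = (0.033333… − 0.02) / 0.033333…
     = 0.013333… / 0.033333… = 0.4… → 0.400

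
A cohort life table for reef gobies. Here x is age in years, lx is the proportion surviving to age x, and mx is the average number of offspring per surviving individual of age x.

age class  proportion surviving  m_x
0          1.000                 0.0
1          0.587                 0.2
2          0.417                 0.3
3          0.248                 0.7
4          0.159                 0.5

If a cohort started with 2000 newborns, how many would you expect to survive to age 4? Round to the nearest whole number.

Expected survivors = N0 · l_4 = 2000 × 0.159 = 318 → 318

318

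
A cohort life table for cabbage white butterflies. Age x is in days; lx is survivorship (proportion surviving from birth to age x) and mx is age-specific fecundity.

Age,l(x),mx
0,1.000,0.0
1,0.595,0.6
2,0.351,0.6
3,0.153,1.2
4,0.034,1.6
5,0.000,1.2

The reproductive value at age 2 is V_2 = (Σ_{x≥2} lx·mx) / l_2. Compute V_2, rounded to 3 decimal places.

lx·mx for x ≥ 2: 0.2106, 0.1836, 0.0544, 0 → sum = 0.4486
V_2 = 0.4486 / l_2 = 0.4486 / 0.351 = 1.278063… → 1.278

1.278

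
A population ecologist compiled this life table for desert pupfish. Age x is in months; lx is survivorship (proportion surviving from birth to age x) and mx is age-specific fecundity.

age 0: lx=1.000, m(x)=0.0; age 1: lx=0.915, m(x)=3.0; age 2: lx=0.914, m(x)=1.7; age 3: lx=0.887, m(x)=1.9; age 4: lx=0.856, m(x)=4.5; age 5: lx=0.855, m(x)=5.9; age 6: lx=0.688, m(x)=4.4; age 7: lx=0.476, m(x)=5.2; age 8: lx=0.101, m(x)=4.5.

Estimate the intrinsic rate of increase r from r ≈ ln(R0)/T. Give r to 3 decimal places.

R0 = Σ lx·mx = 0 + 2.745 + 1.5538 + 1.6853 + 3.852 + 5.0445 + 3.0272 + 2.4752 + 0.4545 = 20.8375
Σ x·lx·mx = 90.6646; T = 90.6646/20.8375 = 4.35103…
r ≈ ln(R0)/T = ln(20.8375)/4.35103… = 0.69794… → 0.698

0.698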